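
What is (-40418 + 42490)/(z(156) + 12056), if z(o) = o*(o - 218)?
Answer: 259/298 ≈ 0.86913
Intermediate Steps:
z(o) = o*(-218 + o)
(-40418 + 42490)/(z(156) + 12056) = (-40418 + 42490)/(156*(-218 + 156) + 12056) = 2072/(156*(-62) + 12056) = 2072/(-9672 + 12056) = 2072/2384 = 2072*(1/2384) = 259/298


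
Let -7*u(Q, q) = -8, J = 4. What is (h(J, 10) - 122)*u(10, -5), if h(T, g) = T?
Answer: -944/7 ≈ -134.86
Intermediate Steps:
u(Q, q) = 8/7 (u(Q, q) = -⅐*(-8) = 8/7)
(h(J, 10) - 122)*u(10, -5) = (4 - 122)*(8/7) = -118*8/7 = -944/7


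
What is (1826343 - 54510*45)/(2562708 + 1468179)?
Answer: -208869/1343629 ≈ -0.15545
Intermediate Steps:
(1826343 - 54510*45)/(2562708 + 1468179) = (1826343 - 2452950)/4030887 = -626607*1/4030887 = -208869/1343629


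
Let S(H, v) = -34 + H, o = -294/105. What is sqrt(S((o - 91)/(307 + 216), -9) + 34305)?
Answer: 2*sqrt(58587895635)/2615 ≈ 185.12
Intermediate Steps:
o = -14/5 (o = -294*1/105 = -14/5 ≈ -2.8000)
sqrt(S((o - 91)/(307 + 216), -9) + 34305) = sqrt((-34 + (-14/5 - 91)/(307 + 216)) + 34305) = sqrt((-34 - 469/5/523) + 34305) = sqrt((-34 - 469/5*1/523) + 34305) = sqrt((-34 - 469/2615) + 34305) = sqrt(-89379/2615 + 34305) = sqrt(89618196/2615) = 2*sqrt(58587895635)/2615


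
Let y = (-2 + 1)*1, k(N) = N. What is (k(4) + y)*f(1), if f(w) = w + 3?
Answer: 12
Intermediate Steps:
y = -1 (y = -1*1 = -1)
f(w) = 3 + w
(k(4) + y)*f(1) = (4 - 1)*(3 + 1) = 3*4 = 12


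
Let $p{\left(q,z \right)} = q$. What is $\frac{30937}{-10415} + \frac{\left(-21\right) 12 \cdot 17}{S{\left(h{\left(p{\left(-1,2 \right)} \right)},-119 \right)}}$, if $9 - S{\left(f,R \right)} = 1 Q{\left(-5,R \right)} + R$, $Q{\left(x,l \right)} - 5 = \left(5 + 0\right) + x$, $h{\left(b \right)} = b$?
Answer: $- \frac{16141037}{427015} \approx -37.8$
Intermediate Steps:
$Q{\left(x,l \right)} = 10 + x$ ($Q{\left(x,l \right)} = 5 + \left(\left(5 + 0\right) + x\right) = 5 + \left(5 + x\right) = 10 + x$)
$S{\left(f,R \right)} = 4 - R$ ($S{\left(f,R \right)} = 9 - \left(1 \left(10 - 5\right) + R\right) = 9 - \left(1 \cdot 5 + R\right) = 9 - \left(5 + R\right) = 4 - R$)
$\frac{30937}{-10415} + \frac{\left(-21\right) 12 \cdot 17}{S{\left(h{\left(p{\left(-1,2 \right)} \right)},-119 \right)}} = \frac{30937}{-10415} + \frac{\left(-21\right) 12 \cdot 17}{4 - -119} = 30937 \left(- \frac{1}{10415}\right) + \frac{\left(-252\right) 17}{4 + 119} = - \frac{30937}{10415} - \frac{4284}{123} = - \frac{30937}{10415} - \frac{1428}{41} = - \frac{16141037}{427015}$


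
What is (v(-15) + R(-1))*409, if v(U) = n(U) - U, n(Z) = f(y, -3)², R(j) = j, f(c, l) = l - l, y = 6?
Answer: 5726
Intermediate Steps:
f(c, l) = 0
n(Z) = 0 (n(Z) = 0² = 0)
v(U) = -U (v(U) = 0 - U = -U)
(v(-15) + R(-1))*409 = (-1*(-15) - 1)*409 = (15 - 1)*409 = 14*409 = 5726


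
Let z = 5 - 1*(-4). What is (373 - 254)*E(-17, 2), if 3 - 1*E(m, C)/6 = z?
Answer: -4284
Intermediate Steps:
z = 9 (z = 5 + 4 = 9)
E(m, C) = -36 (E(m, C) = 18 - 6*9 = 18 - 54 = -36)
(373 - 254)*E(-17, 2) = (373 - 254)*(-36) = 119*(-36) = -4284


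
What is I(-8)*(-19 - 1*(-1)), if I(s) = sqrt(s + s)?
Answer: -72*I ≈ -72.0*I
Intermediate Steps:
I(s) = sqrt(2)*sqrt(s) (I(s) = sqrt(2*s) = sqrt(2)*sqrt(s))
I(-8)*(-19 - 1*(-1)) = (sqrt(2)*sqrt(-8))*(-19 - 1*(-1)) = (sqrt(2)*(2*I*sqrt(2)))*(-19 + 1) = (4*I)*(-18) = -72*I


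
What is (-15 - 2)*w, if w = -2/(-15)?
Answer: -34/15 ≈ -2.2667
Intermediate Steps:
w = 2/15 (w = -2*(-1/15) = 2/15 ≈ 0.13333)
(-15 - 2)*w = (-15 - 2)*(2/15) = -17*2/15 = -34/15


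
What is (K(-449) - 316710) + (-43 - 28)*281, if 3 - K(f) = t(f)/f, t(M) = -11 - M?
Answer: -151159004/449 ≈ -3.3666e+5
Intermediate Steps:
K(f) = 3 - (-11 - f)/f
(K(-449) - 316710) + (-43 - 28)*281 = ((4 + 11/(-449)) - 316710) + (-43 - 28)*281 = ((4 + 11*(-1/449)) - 316710) - 71*281 = ((4 - 11/449) - 316710) - 19951 = (1785/449 - 316710) - 19951 = -142201005/449 - 19951 = -151159004/449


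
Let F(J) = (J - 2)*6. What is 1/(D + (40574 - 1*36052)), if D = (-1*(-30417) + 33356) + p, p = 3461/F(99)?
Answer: 582/39751151 ≈ 1.4641e-5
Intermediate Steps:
F(J) = -12 + 6*J (F(J) = (-2 + J)*6 = -12 + 6*J)
p = 3461/582 (p = 3461/(-12 + 6*99) = 3461/(-12 + 594) = 3461/582 ≈ 5.9467)
D = 37119347/582 (D = (-1*(-30417) + 33356) + 3461/582 = (30417 + 33356) + 3461/582 = 63773 + 3461/582 = 37119347/582 ≈ 63779.)
1/(D + (40574 - 1*36052)) = 1/(37119347/582 + (40574 - 1*36052)) = 1/(37119347/582 + (40574 - 36052)) = 1/(37119347/582 + 4522) = 1/(39751151/582) = 582/39751151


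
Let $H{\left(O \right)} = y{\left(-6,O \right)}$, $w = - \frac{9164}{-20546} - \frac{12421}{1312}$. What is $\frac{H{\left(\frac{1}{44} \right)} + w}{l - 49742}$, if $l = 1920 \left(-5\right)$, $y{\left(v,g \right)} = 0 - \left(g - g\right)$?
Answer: $\frac{121589349}{799821920192} \approx 0.00015202$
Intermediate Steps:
$y{\left(v,g \right)} = 0$ ($y{\left(v,g \right)} = 0 - 0 = 0 + 0 = 0$)
$w = - \frac{121589349}{13478176}$ ($w = \left(-9164\right) \left(- \frac{1}{20546}\right) - \frac{12421}{1312} = \frac{4582}{10273} - \frac{12421}{1312} = - \frac{121589349}{13478176} \approx -9.0212$)
$H{\left(O \right)} = 0$
$l = -9600$
$\frac{H{\left(\frac{1}{44} \right)} + w}{l - 49742} = \frac{0 - \frac{121589349}{13478176}}{-9600 - 49742} = - \frac{121589349}{13478176 \left(-59342\right)} = \left(- \frac{121589349}{13478176}\right) \left(- \frac{1}{59342}\right) = \frac{121589349}{799821920192}$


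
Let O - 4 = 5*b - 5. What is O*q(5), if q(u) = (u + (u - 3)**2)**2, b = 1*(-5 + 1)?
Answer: -1701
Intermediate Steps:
b = -4 (b = 1*(-4) = -4)
O = -21 (O = 4 + (5*(-4) - 5) = 4 + (-20 - 5) = 4 - 25 = -21)
q(u) = (u + (-3 + u)**2)**2
O*q(5) = -21*(5 + (-3 + 5)**2)**2 = -21*(5 + 2**2)**2 = -21*(5 + 4)**2 = -21*9**2 = -21*81 = -1701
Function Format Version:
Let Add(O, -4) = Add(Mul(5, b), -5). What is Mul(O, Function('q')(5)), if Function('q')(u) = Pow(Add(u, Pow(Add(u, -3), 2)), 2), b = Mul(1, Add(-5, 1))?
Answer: -1701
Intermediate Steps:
b = -4 (b = Mul(1, -4) = -4)
O = -21 (O = Add(4, Add(Mul(5, -4), -5)) = Add(4, Add(-20, -5)) = Add(4, -25) = -21)
Function('q')(u) = Pow(Add(u, Pow(Add(-3, u), 2)), 2)
Mul(O, Function('q')(5)) = Mul(-21, Pow(Add(5, Pow(Add(-3, 5), 2)), 2)) = Mul(-21, Pow(Add(5, Pow(2, 2)), 2)) = Mul(-21, Pow(Add(5, 4), 2)) = Mul(-21, Pow(9, 2)) = Mul(-21, 81) = -1701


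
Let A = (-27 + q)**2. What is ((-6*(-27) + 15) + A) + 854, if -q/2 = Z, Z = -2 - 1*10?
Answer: 1040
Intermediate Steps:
Z = -12 (Z = -2 - 10 = -12)
q = 24 (q = -2*(-12) = 24)
A = 9 (A = (-27 + 24)**2 = (-3)**2 = 9)
((-6*(-27) + 15) + A) + 854 = ((-6*(-27) + 15) + 9) + 854 = ((162 + 15) + 9) + 854 = (177 + 9) + 854 = 186 + 854 = 1040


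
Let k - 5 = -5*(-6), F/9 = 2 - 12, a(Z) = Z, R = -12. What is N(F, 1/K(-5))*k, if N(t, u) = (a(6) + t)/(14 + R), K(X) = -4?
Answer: -1470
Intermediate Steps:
F = -90 (F = 9*(2 - 12) = 9*(-10) = -90)
k = 35 (k = 5 - 5*(-6) = 5 + 30 = 35)
N(t, u) = 3 + t/2 (N(t, u) = (6 + t)/(14 - 12) = (6 + t)/2 = (6 + t)*(½) = 3 + t/2)
N(F, 1/K(-5))*k = (3 + (½)*(-90))*35 = (3 - 45)*35 = -42*35 = -1470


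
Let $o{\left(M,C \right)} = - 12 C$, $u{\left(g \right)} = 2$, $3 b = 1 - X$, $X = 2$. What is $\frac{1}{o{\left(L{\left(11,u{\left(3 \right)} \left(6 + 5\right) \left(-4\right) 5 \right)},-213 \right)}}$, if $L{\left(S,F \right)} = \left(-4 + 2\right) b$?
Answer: $\frac{1}{2556} \approx 0.00039124$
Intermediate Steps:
$b = - \frac{1}{3}$ ($b = \frac{1 - 2}{3} = \frac{1}{3} \left(-1\right) = - \frac{1}{3} \approx -0.33333$)
$L{\left(S,F \right)} = \frac{2}{3}$ ($L{\left(S,F \right)} = \left(-4 + 2\right) \left(- \frac{1}{3}\right) = \left(-2\right) \left(- \frac{1}{3}\right) = \frac{2}{3}$)
$\frac{1}{o{\left(L{\left(11,u{\left(3 \right)} \left(6 + 5\right) \left(-4\right) 5 \right)},-213 \right)}} = \frac{1}{\left(-12\right) \left(-213\right)} = \frac{1}{2556}$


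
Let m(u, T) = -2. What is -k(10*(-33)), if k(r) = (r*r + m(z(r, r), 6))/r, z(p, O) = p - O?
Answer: 54449/165 ≈ 329.99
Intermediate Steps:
k(r) = (-2 + r²)/r (k(r) = (r*r - 2)/r = (r² - 2)/r = (-2 + r²)/r)
-k(10*(-33)) = -(10*(-33) - 2/(10*(-33))) = -(-330 - 2/(-330)) = -(-330 - 2*(-1/330)) = -(-330 + 1/165) = -1*(-54449/165) = 54449/165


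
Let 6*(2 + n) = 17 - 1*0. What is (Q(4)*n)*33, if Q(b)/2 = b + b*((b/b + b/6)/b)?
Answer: 935/3 ≈ 311.67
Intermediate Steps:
Q(b) = 2 + 7*b/3 (Q(b) = 2*(b + b*((b/b + b/6)/b)) = 2*(b + b*((1 + b*(⅙))/b)) = 2*(b + b*((1 + b/6)/b)) = 2*(b + (1 + b/6)) = 2*(1 + 7*b/6) = 2 + 7*b/3)
n = ⅚ (n = -2 + (17 - 1*0)/6 = -2 + (17 + 0)/6 = -2 + (⅙)*17 = -2 + 17/6 = ⅚ ≈ 0.83333)
(Q(4)*n)*33 = ((2 + (7/3)*4)*(⅚))*33 = ((2 + 28/3)*(⅚))*33 = ((34/3)*(⅚))*33 = (85/9)*33 = 935/3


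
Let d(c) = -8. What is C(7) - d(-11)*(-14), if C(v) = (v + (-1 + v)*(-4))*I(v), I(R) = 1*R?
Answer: -231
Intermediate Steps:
I(R) = R
C(v) = v*(4 - 3*v) (C(v) = (v + (-1 + v)*(-4))*v = (v + (4 - 4*v))*v = (4 - 3*v)*v = v*(4 - 3*v))
C(7) - d(-11)*(-14) = 7*(4 - 3*7) - (-8)*(-14) = 7*(4 - 21) - 1*112 = 7*(-17) - 112 = -119 - 112 = -231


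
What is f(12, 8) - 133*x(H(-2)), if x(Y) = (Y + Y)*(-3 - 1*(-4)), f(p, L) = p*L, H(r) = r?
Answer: 628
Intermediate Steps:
f(p, L) = L*p
x(Y) = 2*Y (x(Y) = (2*Y)*(-3 + 4) = (2*Y)*1 = 2*Y)
f(12, 8) - 133*x(H(-2)) = 8*12 - 266*(-2) = 96 - 133*(-4) = 96 + 532 = 628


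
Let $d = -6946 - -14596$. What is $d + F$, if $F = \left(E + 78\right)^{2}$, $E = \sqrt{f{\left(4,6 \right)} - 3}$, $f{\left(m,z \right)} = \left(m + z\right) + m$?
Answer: $13745 + 156 \sqrt{11} \approx 14262.0$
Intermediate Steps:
$f{\left(m,z \right)} = z + 2 m$
$E = \sqrt{11}$ ($E = \sqrt{\left(6 + 2 \cdot 4\right) - 3} = \sqrt{\left(6 + 8\right) - 3} = \sqrt{14 - 3} = \sqrt{11} \approx 3.3166$)
$d = 7650$ ($d = -6946 + 14596 = 7650$)
$F = \left(78 + \sqrt{11}\right)^{2}$ ($F = \left(\sqrt{11} + 78\right)^{2} = \left(78 + \sqrt{11}\right)^{2} \approx 6612.4$)
$d + F = 7650 + \left(78 + \sqrt{11}\right)^{2}$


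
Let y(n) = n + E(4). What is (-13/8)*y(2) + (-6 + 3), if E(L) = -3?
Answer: -11/8 ≈ -1.3750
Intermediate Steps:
y(n) = -3 + n (y(n) = n - 3 = -3 + n)
(-13/8)*y(2) + (-6 + 3) = (-13/8)*(-3 + 2) + (-6 + 3) = -13*⅛*(-1) - 3 = -13/8*(-1) - 3 = 13/8 - 3 = -11/8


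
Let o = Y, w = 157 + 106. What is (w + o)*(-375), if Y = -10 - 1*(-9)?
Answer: -98250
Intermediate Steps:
Y = -1 (Y = -10 + 9 = -1)
w = 263
o = -1
(w + o)*(-375) = (263 - 1)*(-375) = 262*(-375) = -98250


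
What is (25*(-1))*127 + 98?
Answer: -3077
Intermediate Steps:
(25*(-1))*127 + 98 = -25*127 + 98 = -3175 + 98 = -3077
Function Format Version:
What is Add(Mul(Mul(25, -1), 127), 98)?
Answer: -3077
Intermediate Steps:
Add(Mul(Mul(25, -1), 127), 98) = Add(Mul(-25, 127), 98) = Add(-3175, 98) = -3077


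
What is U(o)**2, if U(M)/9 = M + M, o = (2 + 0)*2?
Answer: 5184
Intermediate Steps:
o = 4 (o = 2*2 = 4)
U(M) = 18*M (U(M) = 9*(M + M) = 9*(2*M) = 18*M)
U(o)**2 = (18*4)**2 = 72**2 = 5184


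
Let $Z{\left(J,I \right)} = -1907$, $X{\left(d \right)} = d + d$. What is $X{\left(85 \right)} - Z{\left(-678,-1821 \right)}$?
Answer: $2077$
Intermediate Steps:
$X{\left(d \right)} = 2 d$
$X{\left(85 \right)} - Z{\left(-678,-1821 \right)} = 2 \cdot 85 - -1907 = 170 + 1907 = 2077$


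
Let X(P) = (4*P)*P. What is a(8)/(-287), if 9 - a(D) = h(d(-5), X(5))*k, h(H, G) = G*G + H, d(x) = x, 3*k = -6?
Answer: -2857/41 ≈ -69.683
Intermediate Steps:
k = -2 (k = (⅓)*(-6) = -2)
X(P) = 4*P²
h(H, G) = H + G² (h(H, G) = G² + H = H + G²)
a(D) = 19999 (a(D) = 9 - (-5 + (4*5²)²)*(-2) = 9 - (-5 + (4*25)²)*(-2) = 9 - (-5 + 100²)*(-2) = 9 - (-5 + 10000)*(-2) = 9 - 9995*(-2) = 9 - 1*(-19990) = 9 + 19990 = 19999)
a(8)/(-287) = 19999/(-287) = 19999*(-1/287) = -2857/41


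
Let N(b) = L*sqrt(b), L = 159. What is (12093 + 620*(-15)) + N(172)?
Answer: 2793 + 318*sqrt(43) ≈ 4878.3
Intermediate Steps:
N(b) = 159*sqrt(b)
(12093 + 620*(-15)) + N(172) = (12093 + 620*(-15)) + 159*sqrt(172) = (12093 - 9300) + 159*(2*sqrt(43)) = 2793 + 318*sqrt(43)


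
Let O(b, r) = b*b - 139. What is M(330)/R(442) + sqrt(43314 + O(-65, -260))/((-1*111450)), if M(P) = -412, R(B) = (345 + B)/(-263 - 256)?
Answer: 213828/787 - sqrt(474)/11145 ≈ 271.70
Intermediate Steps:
R(B) = -115/173 - B/519 (R(B) = (345 + B)/(-519) = (345 + B)*(-1/519) = -115/173 - B/519)
O(b, r) = -139 + b**2 (O(b, r) = b**2 - 139 = -139 + b**2)
M(330)/R(442) + sqrt(43314 + O(-65, -260))/((-1*111450)) = -412/(-115/173 - 1/519*442) + sqrt(43314 + (-139 + (-65)**2))/((-1*111450)) = -412/(-115/173 - 442/519) + sqrt(43314 + (-139 + 4225))/(-111450) = -412/(-787/519) + sqrt(43314 + 4086)*(-1/111450) = -412*(-519/787) + sqrt(47400)*(-1/111450) = 213828/787 + (10*sqrt(474))*(-1/111450) = 213828/787 - sqrt(474)/11145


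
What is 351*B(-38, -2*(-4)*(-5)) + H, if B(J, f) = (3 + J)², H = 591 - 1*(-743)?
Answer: 431309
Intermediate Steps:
H = 1334 (H = 591 + 743 = 1334)
351*B(-38, -2*(-4)*(-5)) + H = 351*(3 - 38)² + 1334 = 351*(-35)² + 1334 = 351*1225 + 1334 = 429975 + 1334 = 431309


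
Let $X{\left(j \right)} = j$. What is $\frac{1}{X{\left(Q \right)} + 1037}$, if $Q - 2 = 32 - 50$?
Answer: $\frac{1}{1021} \approx 0.00097943$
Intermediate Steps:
$Q = -16$ ($Q = 2 + \left(32 - 50\right) = 2 - 18 = -16$)
$\frac{1}{X{\left(Q \right)} + 1037} = \frac{1}{-16 + 1037} = \frac{1}{1021}$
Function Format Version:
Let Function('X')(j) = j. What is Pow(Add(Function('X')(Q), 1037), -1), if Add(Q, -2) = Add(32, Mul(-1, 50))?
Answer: Rational(1, 1021) ≈ 0.00097943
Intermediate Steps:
Q = -16 (Q = Add(2, Add(32, Mul(-1, 50))) = Add(2, Add(32, -50)) = Add(2, -18) = -16)
Pow(Add(Function('X')(Q), 1037), -1) = Pow(Add(-16, 1037), -1) = Pow(1021, -1) = Rational(1, 1021)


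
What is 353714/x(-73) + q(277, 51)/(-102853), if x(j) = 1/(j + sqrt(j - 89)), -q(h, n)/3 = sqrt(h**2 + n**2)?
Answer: -25821122 + 3*sqrt(79330)/102853 + 3183426*I*sqrt(2) ≈ -2.5821e+7 + 4.502e+6*I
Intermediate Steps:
q(h, n) = -3*sqrt(h**2 + n**2)
x(j) = 1/(j + sqrt(-89 + j))
353714/x(-73) + q(277, 51)/(-102853) = 353714/(1/(-73 + sqrt(-89 - 73))) - 3*sqrt(277**2 + 51**2)/(-102853) = 353714/(1/(-73 + sqrt(-162))) - 3*sqrt(76729 + 2601)*(-1/102853) = 353714/(1/(-73 + 9*I*sqrt(2))) - 3*sqrt(79330)*(-1/102853) = 353714*(-73 + 9*I*sqrt(2)) + 3*sqrt(79330)/102853 = (-25821122 + 3183426*I*sqrt(2)) + 3*sqrt(79330)/102853 = -25821122 + 3*sqrt(79330)/102853 + 3183426*I*sqrt(2)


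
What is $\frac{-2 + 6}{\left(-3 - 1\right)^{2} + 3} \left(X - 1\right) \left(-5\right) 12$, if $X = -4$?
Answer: $\frac{1200}{19} \approx 63.158$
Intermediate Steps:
$\frac{-2 + 6}{\left(-3 - 1\right)^{2} + 3} \left(X - 1\right) \left(-5\right) 12 = \frac{-2 + 6}{\left(-3 - 1\right)^{2} + 3} \left(-4 - 1\right) \left(-5\right) 12 = \frac{4}{\left(-4\right)^{2} + 3} \left(\left(-5\right) \left(-5\right)\right) 12 = \frac{4}{16 + 3} \cdot 25 \cdot 12 = \frac{4}{19} \cdot 25 \cdot 12 = \frac{100}{19} \cdot 12 = \frac{1200}{19}$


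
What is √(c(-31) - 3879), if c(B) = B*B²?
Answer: I*√33670 ≈ 183.49*I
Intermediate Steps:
c(B) = B³
√(c(-31) - 3879) = √((-31)³ - 3879) = √(-29791 - 3879) = √(-33670) = I*√33670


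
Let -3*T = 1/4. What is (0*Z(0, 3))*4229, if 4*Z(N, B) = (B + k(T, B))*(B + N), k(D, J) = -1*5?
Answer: 0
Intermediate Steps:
T = -1/12 (T = -1/3/4 = -1/3*1/4 = -1/12 ≈ -0.083333)
k(D, J) = -5
Z(N, B) = (-5 + B)*(B + N)/4 (Z(N, B) = ((B - 5)*(B + N))/4 = ((-5 + B)*(B + N))/4 = (-5 + B)*(B + N)/4)
(0*Z(0, 3))*4229 = (0*(-5/4*3 - 5/4*0 + (1/4)*3**2 + (1/4)*3*0))*4229 = (0*(-15/4 + 0 + (1/4)*9 + 0))*4229 = (0*(-15/4 + 0 + 9/4 + 0))*4229 = (0*(-3/2))*4229 = 0*4229 = 0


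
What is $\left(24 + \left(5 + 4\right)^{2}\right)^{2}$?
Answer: $11025$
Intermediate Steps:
$\left(24 + \left(5 + 4\right)^{2}\right)^{2} = \left(24 + 9^{2}\right)^{2} = \left(24 + 81\right)^{2} = 105^{2} = 11025$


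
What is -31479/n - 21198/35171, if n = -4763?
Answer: 1006181835/167519473 ≈ 6.0064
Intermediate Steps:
-31479/n - 21198/35171 = -31479/(-4763) - 21198/35171 = -31479*(-1/4763) - 21198*1/35171 = 31479/4763 - 21198/35171 = 1006181835/167519473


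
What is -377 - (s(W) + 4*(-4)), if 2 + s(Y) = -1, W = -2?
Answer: -358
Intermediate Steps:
s(Y) = -3 (s(Y) = -2 - 1 = -3)
-377 - (s(W) + 4*(-4)) = -377 - (-3 + 4*(-4)) = -377 - (-3 - 16) = -377 - 1*(-19) = -377 + 19 = -358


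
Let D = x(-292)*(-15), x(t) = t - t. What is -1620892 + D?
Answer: -1620892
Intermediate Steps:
x(t) = 0
D = 0 (D = 0*(-15) = 0)
-1620892 + D = -1620892 + 0 = -1620892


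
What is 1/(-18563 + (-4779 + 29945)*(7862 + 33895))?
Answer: 1/1050838099 ≈ 9.5162e-10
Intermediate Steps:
1/(-18563 + (-4779 + 29945)*(7862 + 33895)) = 1/(-18563 + 25166*41757) = 1/(-18563 + 1050856662) = 1/1050838099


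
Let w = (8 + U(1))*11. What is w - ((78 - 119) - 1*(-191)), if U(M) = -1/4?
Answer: -259/4 ≈ -64.750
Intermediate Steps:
U(M) = -1/4 (U(M) = -1*1/4 = -1/4)
w = 341/4 (w = (8 - 1/4)*11 = (31/4)*11 = 341/4 ≈ 85.250)
w - ((78 - 119) - 1*(-191)) = 341/4 - ((78 - 119) - 1*(-191)) = 341/4 - (-41 + 191) = 341/4 - 1*150 = 341/4 - 150 = -259/4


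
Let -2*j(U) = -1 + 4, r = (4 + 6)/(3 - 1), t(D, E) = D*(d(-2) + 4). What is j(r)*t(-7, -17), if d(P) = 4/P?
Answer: 21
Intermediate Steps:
t(D, E) = 2*D (t(D, E) = D*(4/(-2) + 4) = D*(4*(-½) + 4) = D*(-2 + 4) = D*2 = 2*D)
r = 5 (r = 10/2 = 10*(½) = 5)
j(U) = -3/2 (j(U) = -(-1 + 4)/2 = -½*3 = -3/2)
j(r)*t(-7, -17) = -3*(-7) = -3/2*(-14) = 21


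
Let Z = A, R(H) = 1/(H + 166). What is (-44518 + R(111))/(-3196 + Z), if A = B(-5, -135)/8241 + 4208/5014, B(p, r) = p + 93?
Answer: 254770786087695/18285434238244 ≈ 13.933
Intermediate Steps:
B(p, r) = 93 + p
A = 17559680/20660187 (A = (93 - 5)/8241 + 4208/5014 = 88*(1/8241) + 4208*(1/5014) = 88/8241 + 2104/2507 = 17559680/20660187 ≈ 0.84993)
R(H) = 1/(166 + H)
Z = 17559680/20660187 ≈ 0.84993
(-44518 + R(111))/(-3196 + Z) = (-44518 + 1/(166 + 111))/(-3196 + 17559680/20660187) = (-44518 + 1/277)/(-66012397972/20660187) = (-44518 + 1/277)*(-20660187/66012397972) = -12331485/277*(-20660187/66012397972) = 254770786087695/18285434238244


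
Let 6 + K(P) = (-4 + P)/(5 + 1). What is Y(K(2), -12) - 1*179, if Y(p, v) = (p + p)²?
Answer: -167/9 ≈ -18.556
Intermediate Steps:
K(P) = -20/3 + P/6 (K(P) = -6 + (-4 + P)/(5 + 1) = -6 + (-4 + P)/6 = -6 + (-4 + P)*(⅙) = -6 + (-⅔ + P/6) = -20/3 + P/6)
Y(p, v) = 4*p² (Y(p, v) = (2*p)² = 4*p²)
Y(K(2), -12) - 1*179 = 4*(-20/3 + (⅙)*2)² - 1*179 = 4*(-20/3 + ⅓)² - 179 = 4*(-19/3)² - 179 = 4*(361/9) - 179 = 1444/9 - 179 = -167/9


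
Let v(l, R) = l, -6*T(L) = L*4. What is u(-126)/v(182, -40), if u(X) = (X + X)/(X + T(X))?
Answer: 3/91 ≈ 0.032967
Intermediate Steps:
T(L) = -2*L/3 (T(L) = -L*4/6 = -2*L/3)
u(X) = 6 (u(X) = (X + X)/(X - 2*X/3) = (2*X)/((X/3)) = (2*X)*(3/X) = 6)
u(-126)/v(182, -40) = 6/182 = 6*(1/182) = 3/91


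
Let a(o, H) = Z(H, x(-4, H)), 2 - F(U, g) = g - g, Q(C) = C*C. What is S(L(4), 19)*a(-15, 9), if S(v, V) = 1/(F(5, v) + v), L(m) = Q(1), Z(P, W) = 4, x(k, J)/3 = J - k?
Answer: 4/3 ≈ 1.3333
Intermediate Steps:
x(k, J) = -3*k + 3*J (x(k, J) = 3*(J - k) = -3*k + 3*J)
Q(C) = C**2
F(U, g) = 2 (F(U, g) = 2 - (g - g) = 2 - 1*0 = 2 + 0 = 2)
L(m) = 1 (L(m) = 1**2 = 1)
a(o, H) = 4
S(v, V) = 1/(2 + v)
S(L(4), 19)*a(-15, 9) = 4/(2 + 1) = 4/3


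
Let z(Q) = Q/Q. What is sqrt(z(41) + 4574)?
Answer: 5*sqrt(183) ≈ 67.639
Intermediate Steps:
z(Q) = 1
sqrt(z(41) + 4574) = sqrt(1 + 4574) = sqrt(4575) = 5*sqrt(183)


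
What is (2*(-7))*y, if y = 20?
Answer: -280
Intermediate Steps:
(2*(-7))*y = (2*(-7))*20 = -14*20 = -280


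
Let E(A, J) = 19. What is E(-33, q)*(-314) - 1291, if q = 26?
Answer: -7257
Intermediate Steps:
E(-33, q)*(-314) - 1291 = 19*(-314) - 1291 = -5966 - 1291 = -7257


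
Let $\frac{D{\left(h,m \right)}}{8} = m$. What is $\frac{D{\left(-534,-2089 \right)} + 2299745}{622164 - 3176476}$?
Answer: $- \frac{2283033}{2554312} \approx -0.8938$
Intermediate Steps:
$D{\left(h,m \right)} = 8 m$
$\frac{D{\left(-534,-2089 \right)} + 2299745}{622164 - 3176476} = \frac{8 \left(-2089\right) + 2299745}{622164 - 3176476} = \frac{-16712 + 2299745}{-2554312} = 2283033 \left(- \frac{1}{2554312}\right) = - \frac{2283033}{2554312}$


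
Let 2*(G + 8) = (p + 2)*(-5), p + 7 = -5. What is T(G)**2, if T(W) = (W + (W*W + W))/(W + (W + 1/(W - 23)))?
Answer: 3755844/41209 ≈ 91.141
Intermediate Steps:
p = -12 (p = -7 - 5 = -12)
G = 17 (G = -8 + ((-12 + 2)*(-5))/2 = -8 + (-10*(-5))/2 = -8 + (1/2)*50 = -8 + 25 = 17)
T(W) = (W**2 + 2*W)/(1/(-23 + W) + 2*W) (T(W) = (W + (W**2 + W))/(W + (W + 1/(-23 + W))) = (W + (W + W**2))/(1/(-23 + W) + 2*W) = (W**2 + 2*W)/(1/(-23 + W) + 2*W))
T(G)**2 = (17*(-46 + 17**2 - 21*17)/(1 - 46*17 + 2*17**2))**2 = (17*(-46 + 289 - 357)/(1 - 782 + 2*289))**2 = (17*(-114)/(1 - 782 + 578))**2 = (17*(-114)/(-203))**2 = (17*(-1/203)*(-114))**2 = (1938/203)**2 = 3755844/41209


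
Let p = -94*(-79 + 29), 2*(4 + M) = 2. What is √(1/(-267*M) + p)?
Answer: √335058389/267 ≈ 68.557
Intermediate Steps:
M = -3 (M = -4 + (½)*2 = -4 + 1 = -3)
p = 4700 (p = -94*(-50) = 4700)
√(1/(-267*M) + p) = √(1/(-267*(-3)) + 4700) = √(1/801 + 4700) = √(3764701/801) = √335058389/267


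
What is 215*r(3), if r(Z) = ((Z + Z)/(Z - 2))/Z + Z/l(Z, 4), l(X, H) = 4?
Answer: 2365/4 ≈ 591.25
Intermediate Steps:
r(Z) = 2/(-2 + Z) + Z/4 (r(Z) = ((Z + Z)/(Z - 2))/Z + Z/4 = ((2*Z)/(-2 + Z))/Z + Z*(¼) = (2*Z/(-2 + Z))/Z + Z/4 = 2/(-2 + Z) + Z/4)
215*r(3) = 215*((8 + 3² - 2*3)/(4*(-2 + 3))) = 215*((¼)*(8 + 9 - 6)/1) = 215*((¼)*1*11) = 215*(11/4) = 2365/4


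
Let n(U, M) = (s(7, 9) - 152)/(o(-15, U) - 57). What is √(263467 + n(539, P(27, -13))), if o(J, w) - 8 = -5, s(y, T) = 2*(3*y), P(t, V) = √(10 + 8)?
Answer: 8*√333453/9 ≈ 513.29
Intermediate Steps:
P(t, V) = 3*√2 (P(t, V) = √18 = 3*√2)
s(y, T) = 6*y
o(J, w) = 3 (o(J, w) = 8 - 5 = 3)
n(U, M) = 55/27 (n(U, M) = (6*7 - 152)/(3 - 57) = (42 - 152)/(-54) = -110*(-1/54) = 55/27)
√(263467 + n(539, P(27, -13))) = √(263467 + 55/27) = √(7113664/27) = 8*√333453/9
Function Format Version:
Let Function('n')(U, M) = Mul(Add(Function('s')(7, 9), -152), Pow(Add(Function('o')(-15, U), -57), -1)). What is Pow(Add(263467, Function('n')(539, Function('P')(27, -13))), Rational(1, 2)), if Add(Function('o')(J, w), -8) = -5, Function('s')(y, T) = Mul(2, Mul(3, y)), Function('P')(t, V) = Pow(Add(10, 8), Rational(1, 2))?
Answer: Mul(Rational(8, 9), Pow(333453, Rational(1, 2))) ≈ 513.29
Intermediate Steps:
Function('P')(t, V) = Mul(3, Pow(2, Rational(1, 2))) (Function('P')(t, V) = Pow(18, Rational(1, 2)) = Mul(3, Pow(2, Rational(1, 2))))
Function('s')(y, T) = Mul(6, y)
Function('o')(J, w) = 3 (Function('o')(J, w) = Add(8, -5) = 3)
Function('n')(U, M) = Rational(55, 27) (Function('n')(U, M) = Mul(Add(Mul(6, 7), -152), Pow(Add(3, -57), -1)) = Mul(Add(42, -152), Pow(-54, -1)) = Mul(-110, Rational(-1, 54)) = Rational(55, 27))
Pow(Add(263467, Function('n')(539, Function('P')(27, -13))), Rational(1, 2)) = Pow(Add(263467, Rational(55, 27)), Rational(1, 2)) = Pow(Rational(7113664, 27), Rational(1, 2)) = Mul(Rational(8, 9), Pow(333453, Rational(1, 2)))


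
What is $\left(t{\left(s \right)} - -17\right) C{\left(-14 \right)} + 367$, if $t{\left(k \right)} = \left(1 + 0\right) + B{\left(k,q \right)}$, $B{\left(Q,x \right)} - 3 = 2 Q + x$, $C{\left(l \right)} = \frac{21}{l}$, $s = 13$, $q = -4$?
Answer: $\frac{605}{2} \approx 302.5$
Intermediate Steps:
$B{\left(Q,x \right)} = 3 + x + 2 Q$ ($B{\left(Q,x \right)} = 3 + \left(2 Q + x\right) = 3 + \left(x + 2 Q\right) = 3 + x + 2 Q$)
$t{\left(k \right)} = 2 k$ ($t{\left(k \right)} = \left(1 + 0\right) + \left(3 - 4 + 2 k\right) = 1 + \left(-1 + 2 k\right) = 2 k$)
$\left(t{\left(s \right)} - -17\right) C{\left(-14 \right)} + 367 = \left(2 \cdot 13 - -17\right) \frac{21}{-14} + 367 = \left(26 + 17\right) 21 \left(- \frac{1}{14}\right) + 367 = 43 \left(- \frac{3}{2}\right) + 367 = - \frac{129}{2} + 367 = \frac{605}{2}$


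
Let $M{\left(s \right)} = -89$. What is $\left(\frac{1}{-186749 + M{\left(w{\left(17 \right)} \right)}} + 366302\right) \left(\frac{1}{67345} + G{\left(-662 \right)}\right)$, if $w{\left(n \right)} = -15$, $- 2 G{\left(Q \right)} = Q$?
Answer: $\frac{152559012944490770}{1258260511} \approx 1.2125 \cdot 10^{8}$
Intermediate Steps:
$G{\left(Q \right)} = - \frac{Q}{2}$
$\left(\frac{1}{-186749 + M{\left(w{\left(17 \right)} \right)}} + 366302\right) \left(\frac{1}{67345} + G{\left(-662 \right)}\right) = \left(\frac{1}{-186749 - 89} + 366302\right) \left(\frac{1}{67345} - -331\right) = \left(\frac{1}{-186838} + 366302\right) \left(\frac{1}{67345} + 331\right) = \left(- \frac{1}{186838} + 366302\right) \frac{22291196}{67345} = \frac{68439133075}{186838} \cdot \frac{22291196}{67345} = \frac{152559012944490770}{1258260511}$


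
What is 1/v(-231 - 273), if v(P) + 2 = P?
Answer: -1/506 ≈ -0.0019763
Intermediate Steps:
v(P) = -2 + P
1/v(-231 - 273) = 1/(-2 + (-231 - 273)) = 1/(-2 - 504) = 1/(-506) = -1/506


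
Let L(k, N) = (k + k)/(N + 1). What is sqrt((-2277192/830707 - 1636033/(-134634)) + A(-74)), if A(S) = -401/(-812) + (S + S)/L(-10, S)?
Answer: I*sqrt(18929896632379940204682937455)/5974685649030 ≈ 23.028*I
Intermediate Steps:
L(k, N) = 2*k/(1 + N) (L(k, N) = (2*k)/(1 + N) = 2*k/(1 + N))
A(S) = 401/812 + 2*S*(-1/20 - S/20) (A(S) = -401/(-812) + (S + S)/((2*(-10)/(1 + S))) = -401*(-1/812) + (2*S)/((-20/(1 + S))) = 401/812 + (2*S)*(-1/20 - S/20) = 401/812 + 2*S*(-1/20 - S/20))
sqrt((-2277192/830707 - 1636033/(-134634)) + A(-74)) = sqrt((-2277192/830707 - 1636033/(-134634)) + (401/812 - 1/10*(-74)*(1 - 74))) = sqrt((-2277192*1/830707 - 1636033*(-1/134634)) + (401/812 - 1/10*(-74)*(-73))) = sqrt((-2277192/830707 + 86107/7086) + (401/812 - 2701/5)) = sqrt(55393505137/5886389802 - 2191207/4060) = sqrt(-6336700454007397/11949371298060) = I*sqrt(18929896632379940204682937455)/5974685649030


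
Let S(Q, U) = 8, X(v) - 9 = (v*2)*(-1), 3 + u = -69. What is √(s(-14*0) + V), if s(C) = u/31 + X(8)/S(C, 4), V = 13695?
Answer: √210525154/124 ≈ 117.01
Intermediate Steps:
u = -72 (u = -3 - 69 = -72)
X(v) = 9 - 2*v (X(v) = 9 + (v*2)*(-1) = 9 + (2*v)*(-1) = 9 - 2*v)
s(C) = -793/248 (s(C) = -72/31 + (9 - 2*8)/8 = -72*1/31 + (9 - 16)*(⅛) = -72/31 - 7*⅛ = -72/31 - 7/8 = -793/248)
√(s(-14*0) + V) = √(-793/248 + 13695) = √(3395567/248) = √210525154/124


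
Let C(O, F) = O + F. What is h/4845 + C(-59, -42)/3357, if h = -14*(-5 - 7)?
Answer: 24877/5421555 ≈ 0.0045885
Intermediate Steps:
C(O, F) = F + O
h = 168 (h = -14*(-12) = 168)
h/4845 + C(-59, -42)/3357 = 168/4845 + (-42 - 59)/3357 = 168*(1/4845) - 101*1/3357 = 56/1615 - 101/3357 = 24877/5421555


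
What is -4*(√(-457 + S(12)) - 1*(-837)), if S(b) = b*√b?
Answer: -3348 - 4*I*√(457 - 24*√3) ≈ -3348.0 - 81.528*I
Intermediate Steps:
S(b) = b^(3/2)
-4*(√(-457 + S(12)) - 1*(-837)) = -4*(√(-457 + 12^(3/2)) - 1*(-837)) = -4*(√(-457 + 24*√3) + 837) = -4*(837 + √(-457 + 24*√3)) = -3348 - 4*√(-457 + 24*√3)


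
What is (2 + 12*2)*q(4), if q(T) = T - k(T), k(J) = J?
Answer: 0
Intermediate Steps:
q(T) = 0 (q(T) = T - T = 0)
(2 + 12*2)*q(4) = (2 + 12*2)*0 = (2 + 24)*0 = 26*0 = 0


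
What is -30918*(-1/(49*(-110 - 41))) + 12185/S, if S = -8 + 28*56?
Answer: 8384947/2308488 ≈ 3.6322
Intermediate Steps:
S = 1560 (S = -8 + 1568 = 1560)
-30918*(-1/(49*(-110 - 41))) + 12185/S = -30918*(-1/(49*(-110 - 41))) + 12185/1560 = -30918/((-49*(-151))) + 12185*(1/1560) = -30918/7399 + 2437/312 = 8384947/2308488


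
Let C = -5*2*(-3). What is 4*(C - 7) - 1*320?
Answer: -228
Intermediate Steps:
C = 30 (C = -10*(-3) = 30)
4*(C - 7) - 1*320 = 4*(30 - 7) - 1*320 = 4*23 - 320 = 92 - 320 = -228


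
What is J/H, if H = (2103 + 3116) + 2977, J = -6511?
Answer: -6511/8196 ≈ -0.79441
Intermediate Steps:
H = 8196 (H = 5219 + 2977 = 8196)
J/H = -6511/8196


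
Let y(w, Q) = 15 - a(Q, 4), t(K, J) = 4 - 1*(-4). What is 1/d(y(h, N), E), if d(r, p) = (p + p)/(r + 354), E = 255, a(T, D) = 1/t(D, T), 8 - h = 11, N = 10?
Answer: 2951/4080 ≈ 0.72328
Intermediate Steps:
h = -3 (h = 8 - 1*11 = 8 - 11 = -3)
t(K, J) = 8 (t(K, J) = 4 + 4 = 8)
a(T, D) = ⅛ (a(T, D) = 1/8 = ⅛)
y(w, Q) = 119/8 (y(w, Q) = 15 - 1*⅛ = 15 - ⅛ = 119/8)
d(r, p) = 2*p/(354 + r) (d(r, p) = (2*p)/(354 + r) = 2*p/(354 + r))
1/d(y(h, N), E) = 1/(2*255/(354 + 119/8)) = 1/(2*255/(2951/8)) = 1/(2*255*(8/2951)) = 1/(4080/2951) = 2951/4080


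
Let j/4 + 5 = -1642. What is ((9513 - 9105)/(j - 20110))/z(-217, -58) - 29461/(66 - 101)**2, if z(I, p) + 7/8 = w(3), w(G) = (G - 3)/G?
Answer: -56141327/2336075 ≈ -24.032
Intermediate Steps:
j = -6588 (j = -20 + 4*(-1642) = -20 - 6568 = -6588)
w(G) = (-3 + G)/G
z(I, p) = -7/8 (z(I, p) = -7/8 + (-3 + 3)/3 = -7/8 + (1/3)*0 = -7/8 + 0 = -7/8)
((9513 - 9105)/(j - 20110))/z(-217, -58) - 29461/(66 - 101)**2 = ((9513 - 9105)/(-6588 - 20110))/(-7/8) - 29461/(66 - 101)**2 = (408/(-26698))*(-8/7) - 29461/((-35)**2) = (408*(-1/26698))*(-8/7) - 29461/1225 = -204/13349*(-8/7) - 29461*1/1225 = 1632/93443 - 29461/1225 = -56141327/2336075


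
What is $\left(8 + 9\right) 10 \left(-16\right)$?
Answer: $-2720$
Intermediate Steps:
$\left(8 + 9\right) 10 \left(-16\right) = 17 \cdot 10 \left(-16\right) = 170 \left(-16\right) = -2720$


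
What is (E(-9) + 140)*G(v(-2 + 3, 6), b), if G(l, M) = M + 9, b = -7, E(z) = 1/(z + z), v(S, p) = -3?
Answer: 2519/9 ≈ 279.89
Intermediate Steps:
E(z) = 1/(2*z)
G(l, M) = 9 + M
(E(-9) + 140)*G(v(-2 + 3, 6), b) = ((1/2)/(-9) + 140)*(9 - 7) = ((1/2)*(-1/9) + 140)*2 = (-1/18 + 140)*2 = (2519/18)*2 = 2519/9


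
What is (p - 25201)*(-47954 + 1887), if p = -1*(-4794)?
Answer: 940089269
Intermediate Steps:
p = 4794
(p - 25201)*(-47954 + 1887) = (4794 - 25201)*(-47954 + 1887) = -20407*(-46067) = 940089269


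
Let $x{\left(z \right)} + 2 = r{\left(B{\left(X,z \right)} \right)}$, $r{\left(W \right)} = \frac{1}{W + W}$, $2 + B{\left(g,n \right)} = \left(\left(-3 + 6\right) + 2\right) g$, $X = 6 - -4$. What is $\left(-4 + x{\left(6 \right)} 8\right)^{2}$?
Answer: $\frac{57121}{144} \approx 396.67$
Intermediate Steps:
$X = 10$ ($X = 6 + 4 = 10$)
$B{\left(g,n \right)} = -2 + 5 g$ ($B{\left(g,n \right)} = -2 + \left(\left(-3 + 6\right) + 2\right) g = -2 + \left(3 + 2\right) g = -2 + 5 g$)
$r{\left(W \right)} = \frac{1}{2 W}$
$x{\left(z \right)} = - \frac{191}{96}$ ($x{\left(z \right)} = -2 + \frac{1}{2 \left(-2 + 5 \cdot 10\right)} = -2 + \frac{1}{2 \left(-2 + 50\right)} = -2 + \frac{1}{2 \cdot 48} = -2 + \frac{1}{2} \cdot \frac{1}{48} = -2 + \frac{1}{96} = - \frac{191}{96}$)
$\left(-4 + x{\left(6 \right)} 8\right)^{2} = \left(-4 - \frac{191}{12}\right)^{2} = \left(- \frac{239}{12}\right)^{2} = \frac{57121}{144}$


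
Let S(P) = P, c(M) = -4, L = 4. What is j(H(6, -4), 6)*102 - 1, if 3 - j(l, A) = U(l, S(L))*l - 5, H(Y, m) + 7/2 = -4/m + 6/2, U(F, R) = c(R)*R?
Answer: 1631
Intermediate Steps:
U(F, R) = -4*R
H(Y, m) = -1/2 - 4/m (H(Y, m) = -7/2 + (-4/m + 6/2) = -7/2 + (-4/m + 6*(1/2)) = -7/2 + (-4/m + 3) = -7/2 + (3 - 4/m) = -1/2 - 4/m)
j(l, A) = 8 + 16*l (j(l, A) = 3 - ((-4*4)*l - 5) = 3 - (-16*l - 5) = 3 - (-5 - 16*l) = 3 + (5 + 16*l) = 8 + 16*l)
j(H(6, -4), 6)*102 - 1 = (8 + 16*((1/2)*(-8 - 1*(-4))/(-4)))*102 - 1 = (8 + 16*((1/2)*(-1/4)*(-8 + 4)))*102 - 1 = (8 + 16*((1/2)*(-1/4)*(-4)))*102 - 1 = (8 + 16*(1/2))*102 - 1 = (8 + 8)*102 - 1 = 16*102 - 1 = 1632 - 1 = 1631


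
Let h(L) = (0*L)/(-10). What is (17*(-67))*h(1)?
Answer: 0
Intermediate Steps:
h(L) = 0 (h(L) = 0*(-1/10) = 0)
(17*(-67))*h(1) = (17*(-67))*0 = -1139*0 = 0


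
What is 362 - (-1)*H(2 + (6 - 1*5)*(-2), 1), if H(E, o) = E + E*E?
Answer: 362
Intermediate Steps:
H(E, o) = E + E²
362 - (-1)*H(2 + (6 - 1*5)*(-2), 1) = 362 - (-1)*(2 + (6 - 1*5)*(-2))*(1 + (2 + (6 - 1*5)*(-2))) = 362 - (-1)*(2 + (6 - 5)*(-2))*(1 + (2 + (6 - 5)*(-2))) = 362 - (-1)*(2 + 1*(-2))*(1 + (2 + 1*(-2))) = 362 - (-1)*(2 - 2)*(1 + (2 - 2)) = 362 - (-1)*0*(1 + 0) = 362 - (-1)*0*1 = 362 - (-1)*0 = 362 - 1*0 = 362 + 0 = 362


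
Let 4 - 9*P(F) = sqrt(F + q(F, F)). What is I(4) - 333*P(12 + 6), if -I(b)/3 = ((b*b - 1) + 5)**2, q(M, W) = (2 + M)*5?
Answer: -1348 + 37*sqrt(118) ≈ -946.08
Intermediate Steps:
q(M, W) = 10 + 5*M
P(F) = 4/9 - sqrt(10 + 6*F)/9 (P(F) = 4/9 - sqrt(F + (10 + 5*F))/9 = 4/9 - sqrt(10 + 6*F)/9)
I(b) = -3*(4 + b**2)**2 (I(b) = -3*((b*b - 1) + 5)**2 = -3*((b**2 - 1) + 5)**2 = -3*((-1 + b**2) + 5)**2 = -3*(4 + b**2)**2)
I(4) - 333*P(12 + 6) = -3*(4 + 4**2)**2 - 333*(4/9 - sqrt(10 + 6*(12 + 6))/9) = -3*(4 + 16)**2 - 333*(4/9 - sqrt(10 + 6*18)/9) = -3*20**2 - 333*(4/9 - sqrt(10 + 108)/9) = -3*400 - 333*(4/9 - sqrt(118)/9) = -1200 + (-148 + 37*sqrt(118)) = -1348 + 37*sqrt(118)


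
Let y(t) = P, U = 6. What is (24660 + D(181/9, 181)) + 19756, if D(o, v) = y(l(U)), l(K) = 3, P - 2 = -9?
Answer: 44409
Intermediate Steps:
P = -7 (P = 2 - 9 = -7)
y(t) = -7
D(o, v) = -7
(24660 + D(181/9, 181)) + 19756 = (24660 - 7) + 19756 = 24653 + 19756 = 44409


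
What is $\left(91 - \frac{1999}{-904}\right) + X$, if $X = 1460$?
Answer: $\frac{1404103}{904} \approx 1553.2$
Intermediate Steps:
$\left(91 - \frac{1999}{-904}\right) + X = \left(91 - \frac{1999}{-904}\right) + 1460 = \left(91 - - \frac{1999}{904}\right) + 1460 = \left(91 + \frac{1999}{904}\right) + 1460 = \frac{84263}{904} + 1460 = \frac{1404103}{904}$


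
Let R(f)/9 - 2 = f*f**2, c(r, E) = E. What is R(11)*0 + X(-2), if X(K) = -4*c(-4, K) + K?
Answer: 6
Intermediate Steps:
R(f) = 18 + 9*f**3 (R(f) = 18 + 9*(f*f**2) = 18 + 9*f**3)
X(K) = -3*K (X(K) = -4*K + K = -3*K)
R(11)*0 + X(-2) = (18 + 9*11**3)*0 - 3*(-2) = (18 + 9*1331)*0 + 6 = (18 + 11979)*0 + 6 = 11997*0 + 6 = 0 + 6 = 6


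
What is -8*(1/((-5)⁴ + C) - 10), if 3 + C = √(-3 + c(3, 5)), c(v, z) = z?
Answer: 15472792/193441 + 4*√2/193441 ≈ 79.987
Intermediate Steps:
C = -3 + √2 (C = -3 + √(-3 + 5) = -3 + √2 ≈ -1.5858)
-8*(1/((-5)⁴ + C) - 10) = -8*(1/((-5)⁴ + (-3 + √2)) - 10) = -8*(1/(625 + (-3 + √2)) - 10) = -8*(1/(622 + √2) - 10) = -8*(-10 + 1/(622 + √2)) = 80 - 8/(622 + √2)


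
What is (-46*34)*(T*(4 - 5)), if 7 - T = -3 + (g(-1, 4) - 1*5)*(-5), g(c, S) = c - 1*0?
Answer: -31280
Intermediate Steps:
g(c, S) = c (g(c, S) = c + 0 = c)
T = -20 (T = 7 - (-3 + (-1 - 1*5)*(-5)) = 7 - (-3 + (-1 - 5)*(-5)) = 7 - (-3 - 6*(-5)) = 7 - (-3 + 30) = 7 - 1*27 = 7 - 27 = -20)
(-46*34)*(T*(4 - 5)) = (-46*34)*(-20*(4 - 5)) = -(-31280)*(-1) = -1564*20 = -31280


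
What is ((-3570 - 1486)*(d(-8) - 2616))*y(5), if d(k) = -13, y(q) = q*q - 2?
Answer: 305721152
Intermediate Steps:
y(q) = -2 + q² (y(q) = q² - 2 = -2 + q²)
((-3570 - 1486)*(d(-8) - 2616))*y(5) = ((-3570 - 1486)*(-13 - 2616))*(-2 + 5²) = (-5056*(-2629))*(-2 + 25) = 13292224*23 = 305721152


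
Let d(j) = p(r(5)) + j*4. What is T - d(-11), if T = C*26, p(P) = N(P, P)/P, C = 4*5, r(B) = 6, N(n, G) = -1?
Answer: 3385/6 ≈ 564.17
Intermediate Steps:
C = 20
p(P) = -1/P
T = 520 (T = 20*26 = 520)
d(j) = -⅙ + 4*j (d(j) = -1/6 + j*4 = -1*⅙ + 4*j = -⅙ + 4*j)
T - d(-11) = 520 - (-⅙ + 4*(-11)) = 520 - (-⅙ - 44) = 520 - 1*(-265/6) = 520 + 265/6 = 3385/6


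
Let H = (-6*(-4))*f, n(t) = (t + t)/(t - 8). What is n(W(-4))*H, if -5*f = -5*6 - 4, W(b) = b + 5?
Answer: -1632/35 ≈ -46.629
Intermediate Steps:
W(b) = 5 + b
n(t) = 2*t/(-8 + t) (n(t) = (2*t)/(-8 + t) = 2*t/(-8 + t))
f = 34/5 (f = -(-5*6 - 4)/5 = -(-30 - 4)/5 = -1/5*(-34) = 34/5 ≈ 6.8000)
H = 816/5 (H = -6*(-4)*(34/5) = 24*(34/5) = 816/5 ≈ 163.20)
n(W(-4))*H = (2*(5 - 4)/(-8 + (5 - 4)))*(816/5) = (2*1/(-8 + 1))*(816/5) = (2*1/(-7))*(816/5) = (2*1*(-1/7))*(816/5) = -2/7*816/5 = -1632/35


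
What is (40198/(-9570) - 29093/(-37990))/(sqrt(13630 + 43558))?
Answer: -4305869*sqrt(17)/1236118620 ≈ -0.014362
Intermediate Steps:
(40198/(-9570) - 29093/(-37990))/(sqrt(13630 + 43558)) = (40198*(-1/9570) - 29093*(-1/37990))/(sqrt(57188)) = (-20099/4785 + 29093/37990)/((58*sqrt(17))) = -4305869*sqrt(17)/1236118620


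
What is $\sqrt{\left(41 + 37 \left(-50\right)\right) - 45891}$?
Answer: $30 i \sqrt{53} \approx 218.4 i$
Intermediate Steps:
$\sqrt{\left(41 + 37 \left(-50\right)\right) - 45891} = \sqrt{\left(41 - 1850\right) - 45891} = \sqrt{-1809 - 45891} = \sqrt{-47700} = 30 i \sqrt{53}$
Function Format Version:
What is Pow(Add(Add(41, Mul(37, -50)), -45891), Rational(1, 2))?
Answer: Mul(30, I, Pow(53, Rational(1, 2))) ≈ Mul(218.40, I)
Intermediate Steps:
Pow(Add(Add(41, Mul(37, -50)), -45891), Rational(1, 2)) = Pow(Add(Add(41, -1850), -45891), Rational(1, 2)) = Pow(Add(-1809, -45891), Rational(1, 2)) = Pow(-47700, Rational(1, 2)) = Mul(30, I, Pow(53, Rational(1, 2)))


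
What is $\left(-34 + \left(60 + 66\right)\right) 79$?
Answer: $7268$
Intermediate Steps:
$\left(-34 + \left(60 + 66\right)\right) 79 = \left(-34 + 126\right) 79 = 92 \cdot 79 = 7268$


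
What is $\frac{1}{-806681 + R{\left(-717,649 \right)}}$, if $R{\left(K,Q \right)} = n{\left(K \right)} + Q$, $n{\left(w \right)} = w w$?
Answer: $- \frac{1}{291943} \approx -3.4253 \cdot 10^{-6}$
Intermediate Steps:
$n{\left(w \right)} = w^{2}$
$R{\left(K,Q \right)} = Q + K^{2}$ ($R{\left(K,Q \right)} = K^{2} + Q = Q + K^{2}$)
$\frac{1}{-806681 + R{\left(-717,649 \right)}} = \frac{1}{-806681 + \left(649 + \left(-717\right)^{2}\right)} = \frac{1}{-806681 + \left(649 + 514089\right)} = \frac{1}{-806681 + 514738} = \frac{1}{-291943} = - \frac{1}{291943}$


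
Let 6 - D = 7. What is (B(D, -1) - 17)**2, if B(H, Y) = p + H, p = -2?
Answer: 400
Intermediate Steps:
D = -1 (D = 6 - 1*7 = 6 - 7 = -1)
B(H, Y) = -2 + H
(B(D, -1) - 17)**2 = ((-2 - 1) - 17)**2 = (-3 - 17)**2 = (-20)**2 = 400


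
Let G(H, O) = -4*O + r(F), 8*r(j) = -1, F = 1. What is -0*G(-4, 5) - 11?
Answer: -11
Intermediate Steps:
r(j) = -1/8 (r(j) = (1/8)*(-1) = -1/8)
G(H, O) = -1/8 - 4*O (G(H, O) = -4*O - 1/8 = -1/8 - 4*O)
-0*G(-4, 5) - 11 = -0*(-1/8 - 4*5) - 11 = -0*(-1/8 - 20) - 11 = -0*(-161)/8 - 11 = -12*0 - 11 = 0 - 11 = -11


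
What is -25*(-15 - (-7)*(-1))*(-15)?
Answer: -8250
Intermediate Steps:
-25*(-15 - (-7)*(-1))*(-15) = -25*(-15 - 1*7)*(-15) = -25*(-15 - 7)*(-15) = -25*(-22)*(-15) = 550*(-15) = -8250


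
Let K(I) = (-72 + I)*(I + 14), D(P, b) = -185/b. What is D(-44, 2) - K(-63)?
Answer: -13415/2 ≈ -6707.5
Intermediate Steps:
K(I) = (-72 + I)*(14 + I)
D(-44, 2) - K(-63) = -185/2 - (-1008 + (-63)**2 - 58*(-63)) = -185*1/2 - (-1008 + 3969 + 3654) = -185/2 - 1*6615 = -185/2 - 6615 = -13415/2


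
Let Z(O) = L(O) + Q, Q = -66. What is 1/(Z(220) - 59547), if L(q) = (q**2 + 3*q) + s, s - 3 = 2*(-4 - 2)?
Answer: -1/10562 ≈ -9.4679e-5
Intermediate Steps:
s = -9 (s = 3 + 2*(-4 - 2) = 3 + 2*(-6) = 3 - 12 = -9)
L(q) = -9 + q**2 + 3*q (L(q) = (q**2 + 3*q) - 9 = -9 + q**2 + 3*q)
Z(O) = -75 + O**2 + 3*O (Z(O) = (-9 + O**2 + 3*O) - 66 = -75 + O**2 + 3*O)
1/(Z(220) - 59547) = 1/((-75 + 220**2 + 3*220) - 59547) = 1/((-75 + 48400 + 660) - 59547) = 1/(48985 - 59547) = 1/(-10562) = -1/10562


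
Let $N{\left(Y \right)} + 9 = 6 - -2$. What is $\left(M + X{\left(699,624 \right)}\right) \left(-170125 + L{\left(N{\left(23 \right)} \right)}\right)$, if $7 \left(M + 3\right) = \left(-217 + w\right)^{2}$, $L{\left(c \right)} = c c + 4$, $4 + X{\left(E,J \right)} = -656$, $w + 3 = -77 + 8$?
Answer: $- \frac{13419065600}{7} \approx -1.917 \cdot 10^{9}$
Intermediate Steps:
$w = -72$ ($w = -3 + \left(-77 + 8\right) = -3 - 69 = -72$)
$X{\left(E,J \right)} = -660$ ($X{\left(E,J \right)} = -4 - 656 = -660$)
$N{\left(Y \right)} = -1$ ($N{\left(Y \right)} = -9 + \left(6 - -2\right) = -9 + \left(6 + 2\right) = -9 + 8 = -1$)
$L{\left(c \right)} = 4 + c^{2}$ ($L{\left(c \right)} = c^{2} + 4 = 4 + c^{2}$)
$M = \frac{83500}{7}$ ($M = -3 + \frac{\left(-217 - 72\right)^{2}}{7} = -3 + \frac{\left(-289\right)^{2}}{7} = -3 + \frac{1}{7} \cdot 83521 = -3 + \frac{83521}{7} = \frac{83500}{7} \approx 11929.0$)
$\left(M + X{\left(699,624 \right)}\right) \left(-170125 + L{\left(N{\left(23 \right)} \right)}\right) = \left(\frac{83500}{7} - 660\right) \left(-170125 + \left(4 + \left(-1\right)^{2}\right)\right) = \frac{78880 \left(-170125 + \left(4 + 1\right)\right)}{7} = \frac{78880 \left(-170125 + 5\right)}{7} = \frac{78880}{7} \left(-170120\right) = - \frac{13419065600}{7}$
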